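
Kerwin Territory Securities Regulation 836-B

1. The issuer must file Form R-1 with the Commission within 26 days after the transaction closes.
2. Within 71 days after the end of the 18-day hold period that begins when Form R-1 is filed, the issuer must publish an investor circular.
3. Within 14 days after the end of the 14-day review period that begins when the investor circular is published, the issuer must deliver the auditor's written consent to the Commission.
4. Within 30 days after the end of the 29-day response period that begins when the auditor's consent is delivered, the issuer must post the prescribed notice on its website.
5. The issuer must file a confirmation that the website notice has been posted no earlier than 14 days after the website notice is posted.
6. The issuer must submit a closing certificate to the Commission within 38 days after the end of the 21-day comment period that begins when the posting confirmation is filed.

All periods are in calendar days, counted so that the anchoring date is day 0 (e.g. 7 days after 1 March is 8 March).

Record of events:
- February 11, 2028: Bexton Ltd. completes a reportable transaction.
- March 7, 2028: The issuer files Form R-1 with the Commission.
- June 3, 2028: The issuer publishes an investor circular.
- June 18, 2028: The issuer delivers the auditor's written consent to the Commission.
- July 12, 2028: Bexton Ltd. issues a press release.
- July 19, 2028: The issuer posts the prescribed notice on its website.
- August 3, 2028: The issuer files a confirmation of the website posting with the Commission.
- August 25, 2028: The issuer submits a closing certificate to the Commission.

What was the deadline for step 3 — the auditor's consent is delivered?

July 1, 2028

The investor circular is published on June 3, 2028; the 14-day review period therefore ends June 17, 2028, and step 3 runs from that date. 14 days after June 17, 2028 is July 1, 2028.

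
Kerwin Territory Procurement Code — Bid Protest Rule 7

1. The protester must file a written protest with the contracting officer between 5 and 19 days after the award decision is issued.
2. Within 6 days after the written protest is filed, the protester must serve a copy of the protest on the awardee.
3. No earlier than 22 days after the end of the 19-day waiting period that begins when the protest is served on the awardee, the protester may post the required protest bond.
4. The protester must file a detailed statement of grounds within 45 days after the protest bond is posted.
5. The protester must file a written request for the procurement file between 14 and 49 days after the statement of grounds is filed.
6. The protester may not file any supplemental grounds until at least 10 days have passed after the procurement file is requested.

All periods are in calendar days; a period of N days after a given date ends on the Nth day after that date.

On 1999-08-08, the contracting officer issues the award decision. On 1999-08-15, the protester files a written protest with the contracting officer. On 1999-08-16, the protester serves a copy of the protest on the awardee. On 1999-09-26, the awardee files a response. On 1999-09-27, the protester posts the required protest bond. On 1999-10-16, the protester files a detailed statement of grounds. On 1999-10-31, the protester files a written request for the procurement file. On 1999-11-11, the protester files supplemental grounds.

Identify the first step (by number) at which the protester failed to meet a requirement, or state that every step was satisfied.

Step 1: the window is 5–19 days after 1999-08-08 (when the award decision is issued), so 1999-08-13 through 1999-08-27; done 1999-08-15 — within the window.
Step 2: 6 days after 1999-08-15 (when the written protest is filed) is 1999-08-21; completed 1999-08-16, before the deadline.
Step 3: the earliest permitted date is 22 days after 1999-09-04 (end of the 19-day waiting period, which began when the protest is served on the awardee on 1999-08-16), i.e. 1999-09-26; 1999-09-27 is on or after that date.
Step 4: 45 days after 1999-09-27 (when the protest bond is posted) is 1999-11-11; 1999-10-16 is within that limit.
Step 5: the window is 14–49 days after 1999-10-16 (when the statement of grounds is filed), so 1999-10-30 through 1999-12-04; 1999-10-31 falls inside that range.
Step 6: the earliest permitted date is 10 days after 1999-10-31 (when the procurement file is requested), i.e. 1999-11-10; done 1999-11-11, after the minimum wait.

None — every step was satisfied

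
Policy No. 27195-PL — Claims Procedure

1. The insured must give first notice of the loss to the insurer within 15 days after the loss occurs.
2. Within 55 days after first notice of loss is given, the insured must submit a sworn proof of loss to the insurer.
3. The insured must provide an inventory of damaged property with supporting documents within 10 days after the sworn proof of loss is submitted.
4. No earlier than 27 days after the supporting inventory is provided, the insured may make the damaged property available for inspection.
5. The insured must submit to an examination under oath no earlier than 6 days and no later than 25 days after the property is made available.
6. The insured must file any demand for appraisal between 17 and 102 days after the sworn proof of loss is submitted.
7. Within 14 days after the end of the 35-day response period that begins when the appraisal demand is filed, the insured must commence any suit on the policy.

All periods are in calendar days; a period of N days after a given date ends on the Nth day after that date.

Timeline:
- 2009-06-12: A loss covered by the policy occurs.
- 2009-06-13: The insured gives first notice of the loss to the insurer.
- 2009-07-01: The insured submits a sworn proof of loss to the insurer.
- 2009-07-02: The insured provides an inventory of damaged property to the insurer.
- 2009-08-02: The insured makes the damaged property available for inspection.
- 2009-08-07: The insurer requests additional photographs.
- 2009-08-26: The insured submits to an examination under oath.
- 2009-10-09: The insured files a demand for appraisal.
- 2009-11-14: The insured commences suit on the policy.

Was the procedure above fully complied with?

Step 1: 15 days after 2009-06-12 (when the loss occurs) is 2009-06-27; done 2009-06-13 — timely.
Step 2: 55 days after 2009-06-13 (when first notice of loss is given) is 2009-08-07; completed 2009-07-01, before the deadline.
Step 3: 10 days after 2009-07-01 (when the sworn proof of loss is submitted) is 2009-07-11; done 2009-07-02 — timely.
Step 4: the earliest permitted date is 27 days after 2009-07-02 (when the supporting inventory is provided), i.e. 2009-07-29; done 2009-08-02, after the minimum wait.
Step 5: the window is 6–25 days after 2009-08-02 (when the property is made available), so 2009-08-08 through 2009-08-27; 2009-08-26 falls inside that range.
Step 6: the window is 17–102 days after 2009-07-01 (when the sworn proof of loss is submitted), so 2009-07-18 through 2009-10-11; done 2009-10-09, which is between those dates.
Step 7: 14 days after 2009-11-13 (end of the 35-day response period, which began when the appraisal demand is filed on 2009-10-09) is 2009-11-27; 2009-11-14 is within that limit.

Yes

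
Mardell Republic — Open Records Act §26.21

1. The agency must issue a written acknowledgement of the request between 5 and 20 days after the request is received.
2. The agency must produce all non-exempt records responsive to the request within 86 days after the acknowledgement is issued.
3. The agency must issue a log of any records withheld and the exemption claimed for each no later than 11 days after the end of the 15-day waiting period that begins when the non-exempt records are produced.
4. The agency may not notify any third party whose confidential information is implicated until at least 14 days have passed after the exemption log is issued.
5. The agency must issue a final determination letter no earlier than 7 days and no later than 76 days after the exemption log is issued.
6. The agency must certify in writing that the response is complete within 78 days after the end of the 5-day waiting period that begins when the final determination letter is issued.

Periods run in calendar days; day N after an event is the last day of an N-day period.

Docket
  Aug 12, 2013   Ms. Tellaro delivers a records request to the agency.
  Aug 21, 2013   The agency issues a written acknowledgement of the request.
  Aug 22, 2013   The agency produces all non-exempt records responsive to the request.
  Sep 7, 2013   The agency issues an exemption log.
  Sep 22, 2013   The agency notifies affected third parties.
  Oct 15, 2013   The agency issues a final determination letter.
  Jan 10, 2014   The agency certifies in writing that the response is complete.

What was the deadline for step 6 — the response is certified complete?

Jan 6, 2014

The final determination letter is issued on Oct 15, 2013; the 5-day waiting period therefore ends Oct 20, 2013, and step 6 runs from that date. 78 days after Oct 20, 2013 is Jan 6, 2014.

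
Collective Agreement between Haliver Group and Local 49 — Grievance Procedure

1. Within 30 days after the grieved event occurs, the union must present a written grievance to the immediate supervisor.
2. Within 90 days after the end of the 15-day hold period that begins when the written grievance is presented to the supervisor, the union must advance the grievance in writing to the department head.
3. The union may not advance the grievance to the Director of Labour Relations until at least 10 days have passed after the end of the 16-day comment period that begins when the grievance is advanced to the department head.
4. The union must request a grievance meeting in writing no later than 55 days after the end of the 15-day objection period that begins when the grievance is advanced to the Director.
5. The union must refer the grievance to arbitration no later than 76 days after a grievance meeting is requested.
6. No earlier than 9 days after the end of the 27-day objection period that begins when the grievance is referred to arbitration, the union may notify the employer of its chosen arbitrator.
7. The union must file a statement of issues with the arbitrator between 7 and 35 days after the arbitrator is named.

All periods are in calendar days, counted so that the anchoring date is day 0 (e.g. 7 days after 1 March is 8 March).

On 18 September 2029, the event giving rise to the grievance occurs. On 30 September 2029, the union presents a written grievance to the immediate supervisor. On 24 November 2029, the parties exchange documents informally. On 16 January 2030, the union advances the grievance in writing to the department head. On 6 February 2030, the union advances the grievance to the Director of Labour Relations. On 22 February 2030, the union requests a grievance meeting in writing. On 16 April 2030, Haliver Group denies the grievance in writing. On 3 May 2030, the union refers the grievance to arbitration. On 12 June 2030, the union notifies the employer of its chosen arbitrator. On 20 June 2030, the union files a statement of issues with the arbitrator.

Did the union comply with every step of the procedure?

Step 1: 30 days after 18 September 2029 (when the grieved event occurs) is 18 October 2029; 30 September 2029 is within that limit.
Step 2: 90 days after 15 October 2029 (end of the 15-day hold period, which began when the written grievance is presented to the supervisor on 30 September 2029) is 13 January 2030; done 16 January 2030 — 3 days late.
That is the first point of non-compliance.

No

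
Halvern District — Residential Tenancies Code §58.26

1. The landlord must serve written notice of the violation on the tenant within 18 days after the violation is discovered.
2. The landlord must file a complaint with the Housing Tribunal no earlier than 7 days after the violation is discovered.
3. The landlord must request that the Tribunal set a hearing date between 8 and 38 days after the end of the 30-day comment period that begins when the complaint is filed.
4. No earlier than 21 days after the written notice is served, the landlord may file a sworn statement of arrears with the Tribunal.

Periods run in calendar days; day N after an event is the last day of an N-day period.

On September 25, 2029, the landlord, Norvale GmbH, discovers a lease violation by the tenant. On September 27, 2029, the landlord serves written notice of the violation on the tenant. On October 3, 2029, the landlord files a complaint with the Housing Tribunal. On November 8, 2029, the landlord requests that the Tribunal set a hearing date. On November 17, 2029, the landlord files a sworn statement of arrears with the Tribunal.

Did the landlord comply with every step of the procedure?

Step 1: 18 days after September 25, 2029 (when the violation is discovered) is October 13, 2029; September 27, 2029 is within that limit.
Step 2: the earliest permitted date is 7 days after September 25, 2029 (when the violation is discovered), i.e. October 2, 2029; done October 3, 2029, after the minimum wait.
Step 3: the window is 8–38 days after November 2, 2029 (end of the 30-day comment period, which began when the complaint is filed on October 3, 2029), so November 10, 2029 through December 10, 2029; November 8, 2029 is 2 days too early.

No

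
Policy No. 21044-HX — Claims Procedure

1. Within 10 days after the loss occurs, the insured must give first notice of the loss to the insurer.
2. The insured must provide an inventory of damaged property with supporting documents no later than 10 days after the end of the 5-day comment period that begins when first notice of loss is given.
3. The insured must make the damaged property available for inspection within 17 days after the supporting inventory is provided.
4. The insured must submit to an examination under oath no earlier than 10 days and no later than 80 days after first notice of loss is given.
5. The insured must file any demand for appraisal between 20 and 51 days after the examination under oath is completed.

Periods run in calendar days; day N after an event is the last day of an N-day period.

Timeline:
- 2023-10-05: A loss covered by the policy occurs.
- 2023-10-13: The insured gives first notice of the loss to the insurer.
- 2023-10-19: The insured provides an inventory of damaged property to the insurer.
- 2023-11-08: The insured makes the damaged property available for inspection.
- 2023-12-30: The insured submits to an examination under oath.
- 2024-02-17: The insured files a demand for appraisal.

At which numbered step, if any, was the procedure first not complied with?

Step 1: 10 days after 2023-10-05 (when the loss occurs) is 2023-10-15; 2023-10-13 is within that limit.
Step 2: 10 days after 2023-10-18 (end of the 5-day comment period, which began when first notice of loss is given on 2023-10-13) is 2023-10-28; 2023-10-19 is within that limit.
Step 3: 17 days after 2023-10-19 (when the supporting inventory is provided) is 2023-11-05; not done until 2023-11-08, 3 days after the deadline.
The analysis stops there.

Step 3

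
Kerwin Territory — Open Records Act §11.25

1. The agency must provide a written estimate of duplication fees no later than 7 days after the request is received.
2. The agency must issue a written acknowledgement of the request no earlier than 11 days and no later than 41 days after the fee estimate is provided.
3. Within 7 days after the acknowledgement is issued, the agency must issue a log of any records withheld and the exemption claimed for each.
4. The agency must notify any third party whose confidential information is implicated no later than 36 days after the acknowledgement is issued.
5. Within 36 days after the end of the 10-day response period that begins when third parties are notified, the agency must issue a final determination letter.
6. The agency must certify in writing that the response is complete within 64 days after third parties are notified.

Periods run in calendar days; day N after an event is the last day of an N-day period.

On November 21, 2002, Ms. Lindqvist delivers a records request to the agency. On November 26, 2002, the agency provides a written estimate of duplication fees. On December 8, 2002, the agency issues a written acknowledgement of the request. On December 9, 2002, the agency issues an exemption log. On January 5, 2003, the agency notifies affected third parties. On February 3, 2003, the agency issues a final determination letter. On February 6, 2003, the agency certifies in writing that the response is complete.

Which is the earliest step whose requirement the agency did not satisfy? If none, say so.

(1) due by November 21, 2002 + 7 days = November 28, 2002; completed November 26, 2002, before the deadline.
(2) the permitted window runs from November 26, 2002 + 11 = December 7, 2002 to November 26, 2002 + 41 = January 6, 2003; done December 8, 2002 — within the window.
(3) due by December 8, 2002 + 7 days = December 15, 2002; December 9, 2002 is within that limit.
(4) due by December 8, 2002 + 36 days = January 13, 2003; January 5, 2003 is within that limit.
(5) due by January 15, 2003 + 36 days = February 20, 2003; done February 3, 2003 — timely.
(6) due by January 5, 2003 + 64 days = March 10, 2003; done February 6, 2003 — timely.

None — every step was satisfied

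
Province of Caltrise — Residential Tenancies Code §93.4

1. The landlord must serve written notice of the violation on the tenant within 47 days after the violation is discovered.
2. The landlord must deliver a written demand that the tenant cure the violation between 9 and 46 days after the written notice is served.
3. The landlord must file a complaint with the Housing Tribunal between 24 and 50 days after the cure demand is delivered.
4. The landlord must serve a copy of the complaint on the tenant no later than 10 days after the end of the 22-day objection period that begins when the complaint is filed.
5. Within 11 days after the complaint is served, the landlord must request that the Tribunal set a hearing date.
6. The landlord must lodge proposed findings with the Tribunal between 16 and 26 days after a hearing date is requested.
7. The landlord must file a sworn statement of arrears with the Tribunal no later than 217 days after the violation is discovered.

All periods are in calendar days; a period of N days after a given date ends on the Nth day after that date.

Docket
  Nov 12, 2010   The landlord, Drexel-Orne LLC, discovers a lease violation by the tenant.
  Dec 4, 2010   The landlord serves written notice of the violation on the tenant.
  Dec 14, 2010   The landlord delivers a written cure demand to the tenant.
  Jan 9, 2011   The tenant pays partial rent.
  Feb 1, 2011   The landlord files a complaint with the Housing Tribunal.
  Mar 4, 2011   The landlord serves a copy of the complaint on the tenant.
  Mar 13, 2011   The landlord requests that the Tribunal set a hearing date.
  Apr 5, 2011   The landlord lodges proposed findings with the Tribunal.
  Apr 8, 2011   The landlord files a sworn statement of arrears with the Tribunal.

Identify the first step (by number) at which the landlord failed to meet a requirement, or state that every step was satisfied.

None — every step was satisfied

Step 1: 47 days after Nov 12, 2010 (when the violation is discovered) is Dec 29, 2010; done Dec 4, 2010 — timely.
Step 2: the window is 9–46 days after Dec 4, 2010 (when the written notice is served), so Dec 13, 2010 through Jan 19, 2011; done Dec 14, 2010 — within the window.
Step 3: the window is 24–50 days after Dec 14, 2010 (when the cure demand is delivered), so Jan 7, 2011 through Feb 2, 2011; Feb 1, 2011 falls inside that range.
Step 4: 10 days after Feb 23, 2011 (end of the 22-day objection period, which began when the complaint is filed on Feb 1, 2011) is Mar 5, 2011; done Mar 4, 2011 — timely.
Step 5: 11 days after Mar 4, 2011 (when the complaint is served) is Mar 15, 2011; done Mar 13, 2011 — timely.
Step 6: the window is 16–26 days after Mar 13, 2011 (when a hearing date is requested), so Mar 29, 2011 through Apr 8, 2011; Apr 5, 2011 falls inside that range.
Step 7: 217 days after Nov 12, 2010 (when the violation is discovered) is Jun 17, 2011; done Apr 8, 2011 — timely.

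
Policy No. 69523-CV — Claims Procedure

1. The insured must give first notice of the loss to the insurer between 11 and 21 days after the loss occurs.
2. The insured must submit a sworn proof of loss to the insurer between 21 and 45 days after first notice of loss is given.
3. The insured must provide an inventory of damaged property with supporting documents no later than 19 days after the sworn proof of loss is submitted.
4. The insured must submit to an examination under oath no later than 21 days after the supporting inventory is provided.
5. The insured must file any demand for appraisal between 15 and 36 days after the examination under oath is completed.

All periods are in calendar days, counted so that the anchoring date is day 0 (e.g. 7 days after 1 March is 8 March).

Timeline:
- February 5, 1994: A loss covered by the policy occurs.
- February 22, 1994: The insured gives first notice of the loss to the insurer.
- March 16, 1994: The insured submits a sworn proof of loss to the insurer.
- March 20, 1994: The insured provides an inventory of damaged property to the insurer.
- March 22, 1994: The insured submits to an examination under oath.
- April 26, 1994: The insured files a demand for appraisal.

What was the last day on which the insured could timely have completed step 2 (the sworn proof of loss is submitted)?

Step 2 runs from February 22, 1994, when first notice of loss is given. The window is 21–45 days after February 22, 1994; it closes on April 8, 1994.

April 8, 1994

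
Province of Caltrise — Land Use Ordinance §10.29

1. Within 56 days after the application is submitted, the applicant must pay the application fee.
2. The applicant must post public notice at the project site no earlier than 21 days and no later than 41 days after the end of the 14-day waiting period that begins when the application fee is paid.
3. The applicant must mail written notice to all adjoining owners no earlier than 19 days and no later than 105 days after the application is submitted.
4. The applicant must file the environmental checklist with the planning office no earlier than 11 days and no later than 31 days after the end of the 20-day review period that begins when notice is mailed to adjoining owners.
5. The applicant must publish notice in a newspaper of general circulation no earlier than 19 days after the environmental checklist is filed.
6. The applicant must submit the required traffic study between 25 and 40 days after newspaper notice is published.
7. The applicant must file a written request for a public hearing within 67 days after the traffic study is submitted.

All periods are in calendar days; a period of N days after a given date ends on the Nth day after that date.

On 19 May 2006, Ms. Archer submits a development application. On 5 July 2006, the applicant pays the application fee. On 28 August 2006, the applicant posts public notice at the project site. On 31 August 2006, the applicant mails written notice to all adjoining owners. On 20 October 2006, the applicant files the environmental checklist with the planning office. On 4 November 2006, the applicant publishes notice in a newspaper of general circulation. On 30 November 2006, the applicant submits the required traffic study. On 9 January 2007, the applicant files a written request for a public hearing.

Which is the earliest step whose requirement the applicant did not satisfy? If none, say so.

Step 1: 56 days after 19 May 2006 (when the application is submitted) is 14 July 2006; 5 July 2006 is within that limit.
Step 2: the window is 21–41 days after 19 July 2006 (end of the 14-day waiting period, which began when the application fee is paid on 5 July 2006), so 9 August 2006 through 29 August 2006; 28 August 2006 falls inside that range.
Step 3: the window is 19–105 days after 19 May 2006 (when the application is submitted), so 7 June 2006 through 1 September 2006; done 31 August 2006, which is between those dates.
Step 4: the window is 11–31 days after 20 September 2006 (end of the 20-day review period, which began when notice is mailed to adjoining owners on 31 August 2006), so 1 October 2006 through 21 October 2006; 20 October 2006 falls inside that range.
Step 5: the earliest permitted date is 19 days after 20 October 2006 (when the environmental checklist is filed), i.e. 8 November 2006; done 4 November 2006 — 4 days too early.
No need to go further; step 5 was not satisfied.

Step 5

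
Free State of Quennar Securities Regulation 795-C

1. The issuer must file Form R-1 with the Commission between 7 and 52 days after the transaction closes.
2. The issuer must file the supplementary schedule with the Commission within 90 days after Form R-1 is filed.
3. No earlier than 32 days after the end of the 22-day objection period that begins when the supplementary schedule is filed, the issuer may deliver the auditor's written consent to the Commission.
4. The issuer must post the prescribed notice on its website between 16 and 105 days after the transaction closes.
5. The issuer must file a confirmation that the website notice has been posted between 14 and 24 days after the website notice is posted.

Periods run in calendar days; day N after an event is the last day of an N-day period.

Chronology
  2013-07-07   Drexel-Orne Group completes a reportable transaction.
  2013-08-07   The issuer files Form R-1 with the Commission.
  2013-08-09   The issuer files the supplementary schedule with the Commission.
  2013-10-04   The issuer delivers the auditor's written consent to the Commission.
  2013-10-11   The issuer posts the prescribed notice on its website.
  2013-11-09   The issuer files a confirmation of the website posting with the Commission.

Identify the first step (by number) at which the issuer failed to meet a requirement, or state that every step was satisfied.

Step 5

(1) the permitted window runs from 2013-07-07 + 7 = 2013-07-14 to 2013-07-07 + 52 = 2013-08-28; done 2013-08-07, which is between those dates.
(2) due by 2013-08-07 + 90 days = 2013-11-05; 2013-08-09 is within that limit.
(3) permitted from 2013-08-31 + 32 days = 2013-10-02 onward; 2013-10-04 is on or after that date.
(4) the permitted window runs from 2013-07-07 + 16 = 2013-07-23 to 2013-07-07 + 105 = 2013-10-20; done 2013-10-11 — within the window.
(5) the permitted window runs from 2013-10-11 + 14 = 2013-10-25 to 2013-10-11 + 24 = 2013-11-04; 2013-11-09 is 5 days past the end of the window.
The procedure was therefore not followed at step 5.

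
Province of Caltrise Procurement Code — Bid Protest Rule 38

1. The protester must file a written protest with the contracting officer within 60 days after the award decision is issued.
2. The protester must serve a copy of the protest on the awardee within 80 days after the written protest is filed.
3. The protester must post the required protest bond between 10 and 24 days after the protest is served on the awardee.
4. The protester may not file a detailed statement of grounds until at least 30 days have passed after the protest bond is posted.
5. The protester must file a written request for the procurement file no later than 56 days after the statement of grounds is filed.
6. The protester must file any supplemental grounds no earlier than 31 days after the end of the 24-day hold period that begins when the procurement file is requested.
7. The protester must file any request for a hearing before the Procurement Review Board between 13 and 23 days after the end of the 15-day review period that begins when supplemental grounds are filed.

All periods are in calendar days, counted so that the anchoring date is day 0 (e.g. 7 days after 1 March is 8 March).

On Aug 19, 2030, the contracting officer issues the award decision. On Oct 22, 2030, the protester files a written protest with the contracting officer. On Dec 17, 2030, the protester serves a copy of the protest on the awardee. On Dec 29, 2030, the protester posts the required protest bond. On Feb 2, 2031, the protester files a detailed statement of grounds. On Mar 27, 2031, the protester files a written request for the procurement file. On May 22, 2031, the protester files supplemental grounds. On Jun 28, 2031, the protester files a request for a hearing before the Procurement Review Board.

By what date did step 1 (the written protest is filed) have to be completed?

Oct 18, 2030

Step 1 runs from Aug 19, 2030, when the award decision is issued. 60 days after Aug 19, 2030 is Oct 18, 2030.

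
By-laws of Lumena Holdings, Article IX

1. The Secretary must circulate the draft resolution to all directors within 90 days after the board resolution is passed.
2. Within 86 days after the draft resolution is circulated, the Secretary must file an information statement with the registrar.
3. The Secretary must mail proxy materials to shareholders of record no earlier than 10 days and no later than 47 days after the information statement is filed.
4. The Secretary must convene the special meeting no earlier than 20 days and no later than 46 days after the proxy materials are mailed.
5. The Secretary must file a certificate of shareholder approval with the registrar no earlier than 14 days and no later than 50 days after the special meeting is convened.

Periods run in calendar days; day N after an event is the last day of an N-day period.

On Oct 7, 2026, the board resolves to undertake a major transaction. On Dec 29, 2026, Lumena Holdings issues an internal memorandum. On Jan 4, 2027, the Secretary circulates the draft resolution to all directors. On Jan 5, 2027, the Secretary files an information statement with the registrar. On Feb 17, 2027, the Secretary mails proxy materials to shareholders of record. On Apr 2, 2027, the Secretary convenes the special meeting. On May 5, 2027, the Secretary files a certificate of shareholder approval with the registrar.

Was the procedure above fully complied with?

Yes

(1) due by Oct 7, 2026 + 90 days = Jan 5, 2027; completed Jan 4, 2027, before the deadline.
(2) due by Jan 4, 2027 + 86 days = Mar 31, 2027; completed Jan 5, 2027, before the deadline.
(3) the permitted window runs from Jan 5, 2027 + 10 = Jan 15, 2027 to Jan 5, 2027 + 47 = Feb 21, 2027; done Feb 17, 2027 — within the window.
(4) the permitted window runs from Feb 17, 2027 + 20 = Mar 9, 2027 to Feb 17, 2027 + 46 = Apr 4, 2027; done Apr 2, 2027 — within the window.
(5) the permitted window runs from Apr 2, 2027 + 14 = Apr 16, 2027 to Apr 2, 2027 + 50 = May 22, 2027; done May 5, 2027 — within the window.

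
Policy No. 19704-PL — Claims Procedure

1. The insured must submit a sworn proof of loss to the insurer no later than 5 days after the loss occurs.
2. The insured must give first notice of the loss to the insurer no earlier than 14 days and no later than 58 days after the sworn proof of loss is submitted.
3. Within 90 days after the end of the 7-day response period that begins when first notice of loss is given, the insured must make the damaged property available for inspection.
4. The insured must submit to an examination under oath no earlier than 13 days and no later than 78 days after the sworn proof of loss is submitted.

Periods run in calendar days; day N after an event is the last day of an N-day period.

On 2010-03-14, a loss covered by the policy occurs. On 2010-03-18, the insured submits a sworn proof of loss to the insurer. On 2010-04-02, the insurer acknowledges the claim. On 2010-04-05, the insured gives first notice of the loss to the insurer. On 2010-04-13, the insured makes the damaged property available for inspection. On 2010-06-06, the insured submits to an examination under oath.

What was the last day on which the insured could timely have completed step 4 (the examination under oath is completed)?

2010-06-04

Step 4 runs from 2010-03-18, when the sworn proof of loss is submitted. The window is 13–78 days after 2010-03-18; it closes on 2010-06-04.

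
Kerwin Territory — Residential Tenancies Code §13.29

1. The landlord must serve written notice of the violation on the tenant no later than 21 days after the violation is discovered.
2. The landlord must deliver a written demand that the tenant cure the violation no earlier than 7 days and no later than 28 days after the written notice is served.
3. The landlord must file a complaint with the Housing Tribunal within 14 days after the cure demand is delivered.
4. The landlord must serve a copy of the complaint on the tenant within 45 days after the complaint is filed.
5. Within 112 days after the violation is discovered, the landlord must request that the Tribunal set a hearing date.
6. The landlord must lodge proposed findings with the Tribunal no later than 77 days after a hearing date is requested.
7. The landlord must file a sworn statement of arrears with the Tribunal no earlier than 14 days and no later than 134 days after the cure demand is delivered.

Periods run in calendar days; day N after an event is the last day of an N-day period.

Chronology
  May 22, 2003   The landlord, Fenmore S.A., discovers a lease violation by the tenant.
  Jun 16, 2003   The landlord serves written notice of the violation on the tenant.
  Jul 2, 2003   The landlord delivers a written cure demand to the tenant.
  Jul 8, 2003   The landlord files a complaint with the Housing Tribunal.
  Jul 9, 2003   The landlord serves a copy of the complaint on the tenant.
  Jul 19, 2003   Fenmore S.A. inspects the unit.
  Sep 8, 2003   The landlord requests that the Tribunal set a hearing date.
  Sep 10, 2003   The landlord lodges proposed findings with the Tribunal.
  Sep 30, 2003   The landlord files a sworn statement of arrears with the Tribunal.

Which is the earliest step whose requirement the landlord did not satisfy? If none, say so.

Step 1 — counting 21 days from May 22, 2003 (when the violation is discovered) gives a deadline of Jun 12, 2003; done Jun 16, 2003 — 4 days late.
The analysis stops there.

Step 1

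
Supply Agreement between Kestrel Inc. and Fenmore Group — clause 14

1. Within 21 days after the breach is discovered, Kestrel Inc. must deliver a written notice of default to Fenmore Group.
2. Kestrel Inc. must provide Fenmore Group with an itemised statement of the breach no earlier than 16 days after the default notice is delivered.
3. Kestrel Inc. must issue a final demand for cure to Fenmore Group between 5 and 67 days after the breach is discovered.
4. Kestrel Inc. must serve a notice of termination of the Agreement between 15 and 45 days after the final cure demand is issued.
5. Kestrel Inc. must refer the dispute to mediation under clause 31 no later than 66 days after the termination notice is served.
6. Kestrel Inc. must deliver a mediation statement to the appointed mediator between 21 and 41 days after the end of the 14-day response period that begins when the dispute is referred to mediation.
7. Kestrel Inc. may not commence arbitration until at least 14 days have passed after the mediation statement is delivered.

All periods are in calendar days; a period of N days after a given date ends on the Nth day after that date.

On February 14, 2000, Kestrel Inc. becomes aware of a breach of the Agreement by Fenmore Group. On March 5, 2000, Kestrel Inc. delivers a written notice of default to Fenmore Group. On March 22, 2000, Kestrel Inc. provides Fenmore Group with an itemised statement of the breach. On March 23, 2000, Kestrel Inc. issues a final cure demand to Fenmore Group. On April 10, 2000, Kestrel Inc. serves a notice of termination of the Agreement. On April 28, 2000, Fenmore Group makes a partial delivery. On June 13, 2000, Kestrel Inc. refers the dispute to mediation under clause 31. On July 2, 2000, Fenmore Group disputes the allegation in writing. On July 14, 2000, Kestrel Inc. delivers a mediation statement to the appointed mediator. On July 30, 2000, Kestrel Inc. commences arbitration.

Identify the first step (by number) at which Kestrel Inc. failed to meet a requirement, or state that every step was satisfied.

Step 1 — counting 21 days from February 14, 2000 (when the breach is discovered) gives a deadline of March 6, 2000; done March 5, 2000 — timely.
Step 2 — must wait 16 days from March 5, 2000 (when the default notice is delivered), so not before March 21, 2000; March 22, 2000 is on or after that date.
Step 3 — 5 and 67 days from February 14, 2000 (when the breach is discovered) are February 19, 2000 and April 21, 2000 respectively; done March 23, 2000 — within the window.
Step 4 — 15 and 45 days from March 23, 2000 (when the final cure demand is issued) are April 7, 2000 and May 7, 2000 respectively; done April 10, 2000 — within the window.
Step 5 — counting 66 days from April 10, 2000 (when the termination notice is served) gives a deadline of June 15, 2000; done June 13, 2000 — timely.
Step 6 — 21 and 41 days from June 27, 2000 (end of the 14-day response period, which began when the dispute is referred to mediation on June 13, 2000) are July 18, 2000 and August 7, 2000 respectively; done July 14, 2000 — 4 days before the window opened.
No need to go further; step 6 was not satisfied.

Step 6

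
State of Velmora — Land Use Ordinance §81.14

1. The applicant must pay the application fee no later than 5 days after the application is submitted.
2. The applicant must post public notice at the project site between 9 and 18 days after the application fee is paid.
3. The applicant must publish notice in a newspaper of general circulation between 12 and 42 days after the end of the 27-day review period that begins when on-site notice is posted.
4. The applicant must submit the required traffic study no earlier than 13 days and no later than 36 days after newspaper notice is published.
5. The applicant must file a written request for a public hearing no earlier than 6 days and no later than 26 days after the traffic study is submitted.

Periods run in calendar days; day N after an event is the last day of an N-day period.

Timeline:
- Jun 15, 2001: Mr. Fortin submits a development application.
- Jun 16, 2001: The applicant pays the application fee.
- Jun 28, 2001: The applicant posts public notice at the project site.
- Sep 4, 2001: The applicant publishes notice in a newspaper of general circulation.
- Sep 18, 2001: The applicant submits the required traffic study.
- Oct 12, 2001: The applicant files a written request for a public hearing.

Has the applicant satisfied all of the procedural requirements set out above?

Yes

(1) due by Jun 15, 2001 + 5 days = Jun 20, 2001; completed Jun 16, 2001, before the deadline.
(2) the permitted window runs from Jun 16, 2001 + 9 = Jun 25, 2001 to Jun 16, 2001 + 18 = Jul 4, 2001; Jun 28, 2001 falls inside that range.
(3) the permitted window runs from Jul 25, 2001 + 12 = Aug 6, 2001 to Jul 25, 2001 + 42 = Sep 5, 2001; Sep 4, 2001 falls inside that range.
(4) the permitted window runs from Sep 4, 2001 + 13 = Sep 17, 2001 to Sep 4, 2001 + 36 = Oct 10, 2001; Sep 18, 2001 falls inside that range.
(5) the permitted window runs from Sep 18, 2001 + 6 = Sep 24, 2001 to Sep 18, 2001 + 26 = Oct 14, 2001; done Oct 12, 2001 — within the window.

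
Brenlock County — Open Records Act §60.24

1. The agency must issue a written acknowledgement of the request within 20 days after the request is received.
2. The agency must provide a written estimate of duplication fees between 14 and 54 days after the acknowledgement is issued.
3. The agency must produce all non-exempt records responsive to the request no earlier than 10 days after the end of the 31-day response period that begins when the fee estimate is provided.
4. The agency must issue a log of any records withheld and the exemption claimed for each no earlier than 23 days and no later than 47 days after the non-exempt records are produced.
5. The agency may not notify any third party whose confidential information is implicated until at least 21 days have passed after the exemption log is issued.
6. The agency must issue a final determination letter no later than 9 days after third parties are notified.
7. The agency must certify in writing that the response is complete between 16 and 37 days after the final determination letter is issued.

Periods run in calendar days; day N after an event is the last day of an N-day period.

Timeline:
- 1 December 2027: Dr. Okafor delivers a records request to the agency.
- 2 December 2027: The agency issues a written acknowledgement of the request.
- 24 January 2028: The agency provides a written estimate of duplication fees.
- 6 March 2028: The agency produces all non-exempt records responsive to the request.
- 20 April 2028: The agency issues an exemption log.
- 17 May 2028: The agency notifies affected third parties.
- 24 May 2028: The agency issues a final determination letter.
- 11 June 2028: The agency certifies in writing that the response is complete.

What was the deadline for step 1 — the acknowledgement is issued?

Step 1 runs from 1 December 2027, when the request is received. 20 days after 1 December 2027 is 21 December 2027.

21 December 2027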